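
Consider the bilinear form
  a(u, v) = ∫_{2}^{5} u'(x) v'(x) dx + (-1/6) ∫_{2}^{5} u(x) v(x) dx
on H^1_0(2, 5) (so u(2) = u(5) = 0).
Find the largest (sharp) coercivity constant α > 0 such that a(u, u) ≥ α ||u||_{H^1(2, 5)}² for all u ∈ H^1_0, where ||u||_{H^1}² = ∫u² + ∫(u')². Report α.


α = (-3/2 + π^2)/(9 + π^2)

Coercivity of a(·,·) on H^1_0(2, 5) means a(u, u) ≥ α ||u||_{H^1}² for every u ∈ H^1_0.
The interval has length L = 3, and Poincaré/coercivity depend only on L. Here a(u, u) = ∫(u')² + (-1/6)·∫u².
Here c = -1/6 < 0 with |c| < (π/L)² = π^2/9, so coercivity still holds. The condition a(u,u) ≥ α||u||_{H^1}² reads (1−α)∫(u')² ≥ (α−c)∫u². Any admissible α is ≤ 1 (rapidly oscillating u have ∫u²/∫(u')² → 0), and α = 1 would force 0 ≥ (1−c)∫u², impossible since c < 1; so 1−α > 0. By the sharp Poincaré inequality on H^1_0 of an interval of length L, ∫(u')² ≥ (π/L)²∫u² with equality for the first sine mode sin(π(x−x₀)/L) (x₀ the left endpoint), so the inequality holds for all u iff (1−α)(π/L)² ≥ α − c, i.e. α ≤ ((π/L)² + c)/((π/L)² + 1) = (1 + c(L/π)²)/(1 + (L/π)²). (Direct route, valid since c ≤ 0: Poincaré gives c∫u² ≥ c(L/π)²∫(u')², so a(u,u) ≥ (1 + c(L/π)²)∫(u')², while ||u||_{H^1}² ≤ (1 + (L/π)²)∫(u')²; dividing yields the same α.) With (π/L)² = π^2/9 and c = -1/6, the largest admissible constant is α = ((π/L)² + c)/((π/L)² + 1).
Simplifying, α = (-3/2 + π^2)/(9 + π^2).


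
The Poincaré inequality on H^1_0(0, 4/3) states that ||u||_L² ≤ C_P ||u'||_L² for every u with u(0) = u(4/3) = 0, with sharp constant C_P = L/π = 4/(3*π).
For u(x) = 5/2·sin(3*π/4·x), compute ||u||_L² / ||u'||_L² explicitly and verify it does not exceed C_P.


||u||_L² / ||u'||_L² = 4/(3*π) = C_P.

u(x) = 5/2·sin(3*π/4·x), so u'(x) = 15*π*cos(3*π*x/4)/8.
Writing u(x) = A·sin(kπx/L) with A = 5/2 and k = 1, use ∫_0^L sin²(kπx/L) dx = L/2 and ∫_0^L cos²(kπx/L) dx = L/2.
u² = 25/4·sin²(3*π/4·x) and (u')² = 225*π^2/64·cos²(3*π/4·x), and each of sin², cos² integrates to L/2 = 2/3 over (0, 4/3).
∫_0^4/3 u² dx = 25/6, so ||u||_L² = 5*sqrt(6)/6.
∫_0^4/3 (u')² dx = 75*π^2/32, so ||u'||_L² = 5*sqrt(6)*π/8.
Ratio ||u||_L² / ||u'||_L² = 4/(3*π).
Sharp Poincaré constant on H^1_0(0, 4/3) is C_P = L/π = 4/(3*π), achieved by sin(3*π/4·x).
This is the k = 1 eigenfunction (up to amplitude), so the ratio equals the sharp Poincaré constant exactly.


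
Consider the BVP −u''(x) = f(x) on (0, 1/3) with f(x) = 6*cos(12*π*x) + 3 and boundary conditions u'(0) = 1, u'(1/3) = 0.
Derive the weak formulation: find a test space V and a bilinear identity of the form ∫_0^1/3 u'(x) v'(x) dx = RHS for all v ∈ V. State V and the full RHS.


V = H^1(0, 1/3) (v unrestricted at boundary; u is determined up to an additive constant); weak form: ∫_0^1/3 u'v' dx = ∫_0^1/3 (6*cos(12*π*x) + 3) v dx − v(0) for all v ∈ V.

Multiply both sides by a test function v and integrate from 0 to 1/3:
  ∫_0^1/3 −u''(x) v(x) dx = ∫_0^1/3 f(x) v(x) dx.
Integrate the LHS by parts once:
  ∫_0^1/3 −u'' v dx = −[u'(x) v(x)]_0^1/3 + ∫_0^1/3 u'(x) v'(x) dx.
Thus ∫_0^1/3 u'(x) v'(x) dx = ∫_0^1/3 f(x) v(x) dx + [u'(x) v(x)]_0^1/3.
Choose V so that boundary terms are either known or forced to vanish.
u has inhomogeneous Neumann u'(0) = 1, u'(1/3) = 0. [u' v]_0^1/3 = (0)·v(1/3) − (1)·v(0) = − v(0). Take V = H^1(0, 1/3); boundary term becomes part of RHS.
Weak formulation: find u (satisfying any essential BC) such that ∫_0^1/3 u'(x) v'(x) dx = ∫_0^1/3 f v dx − v(0) for all v ∈ V (Neumann data are natural BCs: they enter the RHS as boundary terms).
Substituting f(x) = 6*cos(12*π*x) + 3, the right-hand side is ∫_0^1/3 (6*cos(12*π*x) + 3) v dx − v(0).
Compatibility check (pure Neumann): taking v ≡ 1 ∈ V gives 0 = ∫_0^1/3 f dx + (0) − (1), i.e. ∫_0^1/3 f dx must equal u'(0) − u'(1/3) = 1. Indeed ∫_0^1/3 (6*cos(12*π*x) + 3) dx = 1, so the data are compatible. The solution is then unique only up to an additive constant (fix it e.g. by requiring ∫_0^1/3 u dx = 0).


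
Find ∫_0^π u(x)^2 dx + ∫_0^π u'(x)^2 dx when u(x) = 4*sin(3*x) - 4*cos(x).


||u||_{H^1(0,π)}^2 = 96*π

u'(x) = 4*sin(x) + 12*cos(3*x).
Expand u² and (u')² and integrate term by term on (0, π), using: for integers n ≥ 1, ∫_0^π sin²(nx) dx = ∫_0^π cos²(nx) dx = π/2; for n ≠ n', ∫_0^π sin(nx)sin(n'x) dx = ∫_0^π cos(nx)cos(n'x) dx = 0; and by product-to-sum, ∫_0^π sin(nx)cos(n'x) dx = ½∫_0^π [sin((n+n')x) + sin((n−n')x)] dx, which is 0 when n+n' is even and 2n/(n²−n'²) when n+n' is odd (it need not vanish on (0, π)).
  u² squared terms: (-4)²·∫cos(x)² dx = 16·π/2 = 8*π;  (4)²·∫sin(3x)² dx = 16·π/2 = 8*π.
  u² cross terms: 2·(-4)·(4)·∫cos(x)·sin(3x) dx = -32·(0) = 0.
  So ∫_0^π u² dx = 8*π + 8*π + 0 = 16*π.
  (u')² squared terms: (4)²·∫sin(x)² dx = 16·π/2 = 8*π;  (12)²·∫cos(3x)² dx = 144·π/2 = 72*π.
  (u')² cross terms: 2·(4)·(12)·∫sin(x)·cos(3x) dx = 96·(0) = 0.
  So ∫_0^π (u')² dx = 8*π + 72*π + 0 = 80*π.
||u||_{H^1}^2 = (16*π) + (80*π) = 96*π.


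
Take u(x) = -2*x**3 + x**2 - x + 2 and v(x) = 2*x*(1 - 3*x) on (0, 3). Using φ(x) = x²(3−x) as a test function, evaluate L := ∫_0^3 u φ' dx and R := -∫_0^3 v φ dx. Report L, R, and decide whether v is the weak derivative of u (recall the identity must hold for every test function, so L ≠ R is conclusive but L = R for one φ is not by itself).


LHS = 513/4, RHS = 243/2. No, v is not the weak derivative of u.

u(x) = -2*x**3 + x**2 - x + 2, classical derivative u'(x) = -6*x**2 + 2*x - 1.
φ(x) = x²(3−x), so φ'(x) = 3*x*(2 - x).
Note φ(0) = φ(3) = 0, so the boundary term u·φ vanishes.
LHS = ∫_0^3 u(x) φ'(x) dx = ∫_0^3 (6*x^5 - 15*x^4 + 9*x^3 - 12*x^2 + 12*x) dx. Term by term:
  ∫_0^3 6*x^5 dx = 729;  ∫_0^3 -15*x^4 dx = -729;  ∫_0^3 9*x^3 dx = 729/4;
  ∫_0^3 -12*x^2 dx = -108;  ∫_0^3 12*x dx = 54.
Sum: 729 − 729 + 729/4 − 108 + 54 = 513/4.
So LHS = 513/4.
∫_0^3 v(x) φ(x) dx = ∫_0^3 (6*x^5 - 20*x^4 + 6*x^3) dx. Term by term:
  ∫_0^3 6*x^5 dx = 729;  ∫_0^3 -20*x^4 dx = -972;  ∫_0^3 6*x^3 dx = 243/2.
Sum: 729 − 972 + 243/2 = -243/2.
So RHS = -∫_0^3 v(x) φ(x) dx = 243/2.
LHS − RHS = 27/4 ≠ 0, so the identity fails.
(For a valid weak derivative the identity must hold for EVERY test function, in particular this one. The failure shows v is NOT the weak derivative of u.)
Correct weak derivative would be u'(x) = -6*x**2 + 2*x - 1.


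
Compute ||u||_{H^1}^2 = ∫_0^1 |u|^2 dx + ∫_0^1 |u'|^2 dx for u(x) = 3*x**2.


||u||_{H^1}^2 = 69/5

The H^1 norm (squared) on an interval (0, L) is
  ||u||_{H^1}^2 = ∫_0^L u(x)^2 dx + ∫_0^L u'(x)^2 dx.
Compute u'(x) = 6*x.
Then u(x)^2 = 9*x**4 and u'(x)^2 = 36*x**2.
Integrate each monomial from 0 to 1 using ∫_0^1 c·x^n dx = c·1^(n+1)/(n+1):
  ∫_0^1 u(x)^2 dx = ∫_0^1 (9*x^4) dx. Term by term:
    ∫_0^1 9*x^4 dx = 9/5.
  ∫_0^1 u'(x)^2 dx = ∫_0^1 (36*x^2) dx. Term by term:
    ∫_0^1 36*x^2 dx = 12.
Adding: ||u||_{H^1}^2 = 9/5 + 12 = 69/5.


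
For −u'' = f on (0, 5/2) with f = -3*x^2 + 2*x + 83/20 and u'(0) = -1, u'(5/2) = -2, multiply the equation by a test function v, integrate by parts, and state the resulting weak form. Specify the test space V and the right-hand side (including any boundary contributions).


V = H^1(0, 5/2) (v unrestricted at boundary; u is determined up to an additive constant); weak form: ∫_0^5/2 u'v' dx = ∫_0^5/2 (-3*x^2 + 2*x + 83/20) v dx − 2·v(5/2) + v(0) for all v ∈ V.

Multiply both sides by a test function v and integrate from 0 to 5/2:
  ∫_0^5/2 −u''(x) v(x) dx = ∫_0^5/2 f(x) v(x) dx.
Integrate the LHS by parts once:
  ∫_0^5/2 −u'' v dx = −[u'(x) v(x)]_0^5/2 + ∫_0^5/2 u'(x) v'(x) dx.
Thus ∫_0^5/2 u'(x) v'(x) dx = ∫_0^5/2 f(x) v(x) dx + [u'(x) v(x)]_0^5/2.
Choose V so that boundary terms are either known or forced to vanish.
u has inhomogeneous Neumann u'(0) = -1, u'(5/2) = -2. [u' v]_0^5/2 = (-2)·v(5/2) − (-1)·v(0) = − 2·v(5/2) + v(0). Take V = H^1(0, 5/2); boundary term becomes part of RHS.
Weak formulation: find u (satisfying any essential BC) such that ∫_0^5/2 u'(x) v'(x) dx = ∫_0^5/2 f v dx − 2·v(5/2) + v(0) for all v ∈ V (Neumann data are natural BCs: they enter the RHS as boundary terms).
Substituting f(x) = -3*x^2 + 2*x + 83/20, the right-hand side is ∫_0^5/2 (-3*x^2 + 2*x + 83/20) v dx − 2·v(5/2) + v(0).
Compatibility check (pure Neumann): taking v ≡ 1 ∈ V gives 0 = ∫_0^5/2 f dx + (-2) − (-1), i.e. ∫_0^5/2 f dx must equal u'(0) − u'(5/2) = 1. Indeed ∫_0^5/2 (-3*x^2 + 2*x + 83/20) dx = 1, so the data are compatible. The solution is then unique only up to an additive constant (fix it e.g. by requiring ∫_0^5/2 u dx = 0).


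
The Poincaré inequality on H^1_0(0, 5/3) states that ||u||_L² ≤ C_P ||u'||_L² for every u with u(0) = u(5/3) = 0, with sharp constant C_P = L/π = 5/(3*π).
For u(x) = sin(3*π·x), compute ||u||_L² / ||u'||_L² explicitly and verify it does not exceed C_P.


||u||_L² / ||u'||_L² = 1/(3*π) < C_P = 5/(3*π).

u(x) = sin(3*π·x), so u'(x) = 3*π*cos(3*π*x).
Writing u(x) = A·sin(kπx/L) with A = 1 and k = 5, use ∫_0^L sin²(kπx/L) dx = L/2 and ∫_0^L cos²(kπx/L) dx = L/2.
u² = 1·sin²(3*π·x) and (u')² = 9*π^2·cos²(3*π·x), and each of sin², cos² integrates to L/2 = 5/6 over (0, 5/3).
∫_0^5/3 u² dx = 5/6, so ||u||_L² = sqrt(30)/6.
∫_0^5/3 (u')² dx = 15*π^2/2, so ||u'||_L² = sqrt(30)*π/2.
Ratio ||u||_L² / ||u'||_L² = 1/(3*π).
Sharp Poincaré constant on H^1_0(0, 5/3) is C_P = L/π = 5/(3*π), achieved by sin(3*π/5·x).
This is the k = 5 harmonic; the ratio L/(kπ) is strictly less than C_P = L/π, consistent with the sharp inequality ||u||_L² ≤ C_P ||u'||_L².


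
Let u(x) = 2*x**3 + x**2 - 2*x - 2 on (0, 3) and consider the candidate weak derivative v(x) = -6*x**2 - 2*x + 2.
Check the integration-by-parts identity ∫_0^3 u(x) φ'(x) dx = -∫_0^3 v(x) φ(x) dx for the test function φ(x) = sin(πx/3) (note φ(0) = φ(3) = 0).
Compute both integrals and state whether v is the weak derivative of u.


LHS = -168/π + 648/π^3, RHS = -648/π^3 + 168/π. No, v is not the weak derivative of u.

u(x) = 2*x**3 + x**2 - 2*x - 2, classical derivative u'(x) = 6*x**2 + 2*x - 2.
φ(x) = sin(πx/3), so φ'(x) = π*cos(π*x/3)/3.
Note φ(0) = φ(3) = 0, so the boundary term u·φ vanishes.
LHS = ∫_0^3 u(x) φ'(x) dx = ∫_0^3 (2*π*x^3*cos(π*x/3)/3 + π*x^2*cos(π*x/3)/3 - 2*π*x*cos(π*x/3)/3 - 2*π*cos(π*x/3)/3) dx. Term by term:
  ∫_0^3 -2*π*cos(π*x/3)/3 dx = 0;  ∫_0^3 -2*π*x*cos(π*x/3)/3 dx = 12/π;  ∫_0^3 π*x^2*cos(π*x/3)/3 dx = -18/π;
  ∫_0^3 2*π*x^3*cos(π*x/3)/3 dx = -162/π + 648/π^3.
Sum: 0 + 12/π − 18/π + -162/π + 648/π^3 = -168/π + 648/π^3.
So LHS = -168/π + 648/π^3.
∫_0^3 v(x) φ(x) dx = ∫_0^3 (-6*x^2*sin(π*x/3) - 2*x*sin(π*x/3) + 2*sin(π*x/3)) dx. Term by term:
  ∫_0^3 2*sin(π*x/3) dx = 12/π;  ∫_0^3 -6*x^2*sin(π*x/3) dx = -162/π + 648/π^3;  ∫_0^3 -2*x*sin(π*x/3) dx = -18/π.
Sum: 12/π + -162/π + 648/π^3 − 18/π = -168/π + 648/π^3.
So RHS = -∫_0^3 v(x) φ(x) dx = -648/π^3 + 168/π.
LHS − RHS = -336/π + 1296/π^3 ≠ 0, so the identity fails.
(For a valid weak derivative the identity must hold for EVERY test function, in particular this one. The failure shows v is NOT the weak derivative of u.)
Correct weak derivative would be u'(x) = 6*x**2 + 2*x - 2.


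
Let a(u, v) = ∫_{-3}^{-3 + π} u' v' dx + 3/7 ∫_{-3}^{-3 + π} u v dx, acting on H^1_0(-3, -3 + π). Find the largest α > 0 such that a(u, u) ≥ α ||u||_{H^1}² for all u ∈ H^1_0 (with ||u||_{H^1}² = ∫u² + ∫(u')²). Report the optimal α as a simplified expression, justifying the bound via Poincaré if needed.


α = 5/7

Coercivity of a(·,·) on H^1_0(-3, -3 + π) means a(u, u) ≥ α ||u||_{H^1}² for every u ∈ H^1_0.
The interval has length L = π, and Poincaré/coercivity depend only on L. Here a(u, u) = ∫(u')² + (3/7)·∫u².
Here 0 < c = 3/7 < 1. The condition a(u,u) ≥ α||u||_{H^1}² reads (1−α)∫(u')² ≥ (α−c)∫u². Any admissible α is ≤ 1 (rapidly oscillating u have ∫u²/∫(u')² → 0), and α = 1 would force 0 ≥ (1−c)∫u², impossible since c < 1; so 1−α > 0. By the sharp Poincaré inequality on H^1_0 of an interval of length L, ∫(u')² ≥ (π/L)²∫u² with equality for the first sine mode sin(π(x−x₀)/L) (x₀ the left endpoint), so the inequality holds for all u iff (1−α)(π/L)² ≥ α − c, i.e. α ≤ ((π/L)² + c)/((π/L)² + 1) = (1 + c(L/π)²)/(1 + (L/π)²). With (π/L)² = 1 and c = 3/7, the largest admissible constant is α = ((π/L)² + c)/((π/L)² + 1).
Simplifying, α = 5/7.


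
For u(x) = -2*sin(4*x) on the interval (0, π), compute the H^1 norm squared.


||u||_{H^1(0,π)}^2 = 34*π

u'(x) = -8*cos(4*x).
Expand u² and (u')² and integrate term by term on (0, π), using: for integers n ≥ 1, ∫_0^π sin²(nx) dx = ∫_0^π cos²(nx) dx = π/2; for n ≠ n', ∫_0^π sin(nx)sin(n'x) dx = ∫_0^π cos(nx)cos(n'x) dx = 0; and by product-to-sum, ∫_0^π sin(nx)cos(n'x) dx = ½∫_0^π [sin((n+n')x) + sin((n−n')x)] dx, which is 0 when n+n' is even and 2n/(n²−n'²) when n+n' is odd (it need not vanish on (0, π)).
  u² squared terms: (-2)²·∫sin(4x)² dx = 4·π/2 = 2*π.
  So ∫_0^π u² dx = 2*π.
  (u')² squared terms: (-8)²·∫cos(4x)² dx = 64·π/2 = 32*π.
  So ∫_0^π (u')² dx = 32*π.
||u||_{H^1}^2 = (2*π) + (32*π) = 34*π.


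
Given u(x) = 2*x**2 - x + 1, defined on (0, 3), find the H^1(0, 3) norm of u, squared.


||u||_{H^1}^2 = 1317/5

The H^1 norm (squared) on an interval (0, L) is
  ||u||_{H^1}^2 = ∫_0^L u(x)^2 dx + ∫_0^L u'(x)^2 dx.
Compute u'(x) = 4*x - 1.
Then u(x)^2 = 4*x**4 - 4*x**3 + 5*x**2 - 2*x + 1 and u'(x)^2 = 16*x**2 - 8*x + 1.
Integrate each monomial from 0 to 3 using ∫_0^3 c·x^n dx = c·3^(n+1)/(n+1):
  ∫_0^3 u(x)^2 dx = ∫_0^3 (4*x^4 - 4*x^3 + 5*x^2 - 2*x + 1) dx. Term by term:
    ∫_0^3 4*x^4 dx = 972/5;  ∫_0^3 -4*x^3 dx = -81;  ∫_0^3 5*x^2 dx = 45;
    ∫_0^3 -2*x dx = -9;  ∫_0^3 1 dx = 3.
  Sum: 972/5 − 81 + 45 − 9 + 3 = 762/5.
  ∫_0^3 u'(x)^2 dx = ∫_0^3 (16*x^2 - 8*x + 1) dx. Term by term:
    ∫_0^3 16*x^2 dx = 144;  ∫_0^3 -8*x dx = -36;  ∫_0^3 1 dx = 3.
  Sum: 144 − 36 + 3 = 111.
Adding: ||u||_{H^1}^2 = 762/5 + 111 = 1317/5.


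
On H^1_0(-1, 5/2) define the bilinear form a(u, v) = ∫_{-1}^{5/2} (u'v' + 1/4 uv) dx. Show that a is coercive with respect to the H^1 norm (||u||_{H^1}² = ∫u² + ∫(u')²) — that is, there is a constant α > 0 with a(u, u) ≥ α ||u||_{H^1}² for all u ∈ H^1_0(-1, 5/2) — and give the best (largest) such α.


α = (49 + 16*π^2)/(4*(4*π^2 + 49))

Coercivity of a(·,·) on H^1_0(-1, 5/2) means a(u, u) ≥ α ||u||_{H^1}² for every u ∈ H^1_0.
The interval has length L = 7/2, and Poincaré/coercivity depend only on L. Here a(u, u) = ∫(u')² + (1/4)·∫u².
Here 0 < c = 1/4 < 1. The condition a(u,u) ≥ α||u||_{H^1}² reads (1−α)∫(u')² ≥ (α−c)∫u². Any admissible α is ≤ 1 (rapidly oscillating u have ∫u²/∫(u')² → 0), and α = 1 would force 0 ≥ (1−c)∫u², impossible since c < 1; so 1−α > 0. By the sharp Poincaré inequality on H^1_0 of an interval of length L, ∫(u')² ≥ (π/L)²∫u² with equality for the first sine mode sin(π(x−x₀)/L) (x₀ the left endpoint), so the inequality holds for all u iff (1−α)(π/L)² ≥ α − c, i.e. α ≤ ((π/L)² + c)/((π/L)² + 1) = (1 + c(L/π)²)/(1 + (L/π)²). With (π/L)² = 4*π^2/49 and c = 1/4, the largest admissible constant is α = ((π/L)² + c)/((π/L)² + 1).
Simplifying, α = (49 + 16*π^2)/(4*(4*π^2 + 49)).


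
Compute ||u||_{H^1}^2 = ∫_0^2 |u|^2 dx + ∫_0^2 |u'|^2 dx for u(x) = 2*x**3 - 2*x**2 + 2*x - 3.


||u||_{H^1}^2 = 4982/35

The H^1 norm (squared) on an interval (0, L) is
  ||u||_{H^1}^2 = ∫_0^L u(x)^2 dx + ∫_0^L u'(x)^2 dx.
Compute u'(x) = 6*x**2 - 4*x + 2.
Then u(x)^2 = 4*x**6 - 8*x**5 + 12*x**4 - 20*x**3 + 16*x**2 - 12*x + 9 and u'(x)^2 = 36*x**4 - 48*x**3 + 40*x**2 - 16*x + 4.
Integrate each monomial from 0 to 2 using ∫_0^2 c·x^n dx = c·2^(n+1)/(n+1):
  ∫_0^2 u(x)^2 dx = ∫_0^2 (4*x^6 - 8*x^5 + 12*x^4 - 20*x^3 + 16*x^2 - 12*x + 9) dx. Term by term:
    ∫_0^2 4*x^6 dx = 512/7;  ∫_0^2 -8*x^5 dx = -256/3;  ∫_0^2 12*x^4 dx = 384/5;
    ∫_0^2 -20*x^3 dx = -80;  ∫_0^2 16*x^2 dx = 128/3;  ∫_0^2 -12*x dx = -24;
    ∫_0^2 9 dx = 18.
  Sum: 512/7 − 256/3 + 384/5 − 80 + 128/3 − 24 + 18 = 2234/105.
  ∫_0^2 u'(x)^2 dx = ∫_0^2 (36*x^4 - 48*x^3 + 40*x^2 - 16*x + 4) dx. Term by term:
    ∫_0^2 36*x^4 dx = 1152/5;  ∫_0^2 -48*x^3 dx = -192;  ∫_0^2 40*x^2 dx = 320/3;
    ∫_0^2 -16*x dx = -32;  ∫_0^2 4 dx = 8.
  Sum: 1152/5 − 192 + 320/3 − 32 + 8 = 1816/15.
Adding: ||u||_{H^1}^2 = 2234/105 + 1816/15 = 4982/35.


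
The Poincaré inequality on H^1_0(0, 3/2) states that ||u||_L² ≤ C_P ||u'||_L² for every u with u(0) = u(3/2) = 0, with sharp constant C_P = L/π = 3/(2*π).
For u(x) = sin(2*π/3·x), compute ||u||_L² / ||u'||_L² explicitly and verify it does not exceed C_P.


||u||_L² / ||u'||_L² = 3/(2*π) = C_P.

u(x) = sin(2*π/3·x), so u'(x) = 2*π*cos(2*π*x/3)/3.
Writing u(x) = A·sin(kπx/L) with A = 1 and k = 1, use ∫_0^L sin²(kπx/L) dx = L/2 and ∫_0^L cos²(kπx/L) dx = L/2.
u² = 1·sin²(2*π/3·x) and (u')² = 4*π^2/9·cos²(2*π/3·x), and each of sin², cos² integrates to L/2 = 3/4 over (0, 3/2).
∫_0^3/2 u² dx = 3/4, so ||u||_L² = sqrt(3)/2.
∫_0^3/2 (u')² dx = π^2/3, so ||u'||_L² = sqrt(3)*π/3.
Ratio ||u||_L² / ||u'||_L² = 3/(2*π).
Sharp Poincaré constant on H^1_0(0, 3/2) is C_P = L/π = 3/(2*π), achieved by sin(2*π/3·x).
This is the k = 1 eigenfunction (up to amplitude), so the ratio equals the sharp Poincaré constant exactly.


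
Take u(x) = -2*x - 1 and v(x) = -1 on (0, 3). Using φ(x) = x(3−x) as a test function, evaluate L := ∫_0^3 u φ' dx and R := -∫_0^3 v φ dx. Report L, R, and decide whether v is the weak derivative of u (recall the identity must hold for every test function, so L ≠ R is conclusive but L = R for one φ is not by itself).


LHS = 9, RHS = 9/2. No, v is not the weak derivative of u.

u(x) = -2*x - 1, classical derivative u'(x) = -2.
φ(x) = x(3−x), so φ'(x) = 3 - 2*x.
Note φ(0) = φ(3) = 0, so the boundary term u·φ vanishes.
LHS = ∫_0^3 u(x) φ'(x) dx = ∫_0^3 (4*x^2 - 4*x - 3) dx. Term by term:
  ∫_0^3 4*x^2 dx = 36;  ∫_0^3 -4*x dx = -18;  ∫_0^3 -3 dx = -9.
Sum: 36 − 18 − 9 = 9.
So LHS = 9.
∫_0^3 v(x) φ(x) dx = ∫_0^3 (x^2 - 3*x) dx. Term by term:
  ∫_0^3 x^2 dx = 9;  ∫_0^3 -3*x dx = -27/2.
Sum: 9 − 27/2 = -9/2.
So RHS = -∫_0^3 v(x) φ(x) dx = 9/2.
LHS − RHS = 9/2 ≠ 0, so the identity fails.
(For a valid weak derivative the identity must hold for EVERY test function, in particular this one. The failure shows v is NOT the weak derivative of u.)
Correct weak derivative would be u'(x) = -2.


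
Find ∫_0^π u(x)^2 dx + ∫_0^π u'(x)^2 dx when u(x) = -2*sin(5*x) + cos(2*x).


||u||_{H^1(0,π)}^2 = -200/21 + 109*π/2

u'(x) = -2*sin(2*x) - 10*cos(5*x).
Expand u² and (u')² and integrate term by term on (0, π), using: for integers n ≥ 1, ∫_0^π sin²(nx) dx = ∫_0^π cos²(nx) dx = π/2; for n ≠ n', ∫_0^π sin(nx)sin(n'x) dx = ∫_0^π cos(nx)cos(n'x) dx = 0; and by product-to-sum, ∫_0^π sin(nx)cos(n'x) dx = ½∫_0^π [sin((n+n')x) + sin((n−n')x)] dx, which is 0 when n+n' is even and 2n/(n²−n'²) when n+n' is odd (it need not vanish on (0, π)).
  u² squared terms: (-2)²·∫sin(5x)² dx = 4·π/2 = 2*π;  (1)²·∫cos(2x)² dx = 1·π/2 = π/2.
  u² cross terms: 2·(-2)·(1)·∫sin(5x)·cos(2x) dx = -4·(10/21) = -40/21.
  So ∫_0^π u² dx = 2*π + π/2 − 40/21 = -40/21 + 5*π/2.
  (u')² squared terms: (-10)²·∫cos(5x)² dx = 100·π/2 = 50*π;  (-2)²·∫sin(2x)² dx = 4·π/2 = 2*π.
  (u')² cross terms: 2·(-10)·(-2)·∫cos(5x)·sin(2x) dx = 40·(-4/21) = -160/21.
  So ∫_0^π (u')² dx = 50*π + 2*π − 160/21 = -160/21 + 52*π.
||u||_{H^1}^2 = (-40/21 + 5*π/2) + (-160/21 + 52*π) = -200/21 + 109*π/2.


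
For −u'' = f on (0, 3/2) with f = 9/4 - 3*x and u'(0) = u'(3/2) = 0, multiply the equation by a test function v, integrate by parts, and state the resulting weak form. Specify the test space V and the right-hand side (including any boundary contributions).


V = H^1(0, 3/2) (no boundary constraint on v; u is determined up to an additive constant); weak form: ∫_0^3/2 u'v' dx = ∫_0^3/2 (9/4 - 3*x) v dx for all v ∈ V.

Multiply both sides by a test function v and integrate from 0 to 3/2:
  ∫_0^3/2 −u''(x) v(x) dx = ∫_0^3/2 f(x) v(x) dx.
Integrate the LHS by parts once:
  ∫_0^3/2 −u'' v dx = −[u'(x) v(x)]_0^3/2 + ∫_0^3/2 u'(x) v'(x) dx.
Thus ∫_0^3/2 u'(x) v'(x) dx = ∫_0^3/2 f(x) v(x) dx + [u'(x) v(x)]_0^3/2.
Choose V so that boundary terms are either known or forced to vanish.
u has homogeneous Neumann: u'(0) = u'(3/2) = 0. So [u' v]_0^3/2 = 0·v(3/2) − 0·v(0) = 0 for any v; take V = H^1(0, 3/2).
Weak formulation: find u (satisfying any essential BC) such that ∫_0^3/2 u'(x) v'(x) dx = ∫_0^3/2 f v dx for all v ∈ V (homogeneous Neumann, so boundary terms vanish).
Substituting f(x) = 9/4 - 3*x, the right-hand side is ∫_0^3/2 (9/4 - 3*x) v dx.
Compatibility check (pure Neumann): taking v ≡ 1 ∈ V gives 0 = ∫_0^3/2 f dx + (0) − (0), i.e. ∫_0^3/2 f dx must equal u'(0) − u'(3/2) = 0. Indeed ∫_0^3/2 (9/4 - 3*x) dx = 0, so the data are compatible. The solution is then unique only up to an additive constant (fix it e.g. by requiring ∫_0^3/2 u dx = 0).


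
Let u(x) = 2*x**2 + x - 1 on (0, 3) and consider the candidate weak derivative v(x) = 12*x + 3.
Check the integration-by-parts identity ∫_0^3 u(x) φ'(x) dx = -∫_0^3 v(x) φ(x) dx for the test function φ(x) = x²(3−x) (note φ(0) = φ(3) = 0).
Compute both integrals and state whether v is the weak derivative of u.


LHS = -1107/20, RHS = -3321/20. No, v is not the weak derivative of u.

u(x) = 2*x**2 + x - 1, classical derivative u'(x) = 4*x + 1.
φ(x) = x²(3−x), so φ'(x) = 3*x*(2 - x).
Note φ(0) = φ(3) = 0, so the boundary term u·φ vanishes.
LHS = ∫_0^3 u(x) φ'(x) dx = ∫_0^3 (-6*x^4 + 9*x^3 + 9*x^2 - 6*x) dx. Term by term:
  ∫_0^3 -6*x^4 dx = -1458/5;  ∫_0^3 9*x^3 dx = 729/4;  ∫_0^3 9*x^2 dx = 81;
  ∫_0^3 -6*x dx = -27.
Sum: -1458/5 + 729/4 + 81 − 27 = -1107/20.
So LHS = -1107/20.
∫_0^3 v(x) φ(x) dx = ∫_0^3 (-12*x^4 + 33*x^3 + 9*x^2) dx. Term by term:
  ∫_0^3 -12*x^4 dx = -2916/5;  ∫_0^3 33*x^3 dx = 2673/4;  ∫_0^3 9*x^2 dx = 81.
Sum: -2916/5 + 2673/4 + 81 = 3321/20.
So RHS = -∫_0^3 v(x) φ(x) dx = -3321/20.
LHS − RHS = 1107/10 ≠ 0, so the identity fails.
(For a valid weak derivative the identity must hold for EVERY test function, in particular this one. The failure shows v is NOT the weak derivative of u.)
Correct weak derivative would be u'(x) = 4*x + 1.


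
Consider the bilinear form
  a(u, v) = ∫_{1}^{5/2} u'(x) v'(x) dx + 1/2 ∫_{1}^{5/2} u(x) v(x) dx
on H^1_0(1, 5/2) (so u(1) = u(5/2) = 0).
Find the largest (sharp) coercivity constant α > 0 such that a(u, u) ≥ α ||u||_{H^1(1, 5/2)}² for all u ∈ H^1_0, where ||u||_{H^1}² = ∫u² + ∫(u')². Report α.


α = (9 + 8*π^2)/(2*(9 + 4*π^2))

Coercivity of a(·,·) on H^1_0(1, 5/2) means a(u, u) ≥ α ||u||_{H^1}² for every u ∈ H^1_0.
The interval has length L = 3/2, and Poincaré/coercivity depend only on L. Here a(u, u) = ∫(u')² + (1/2)·∫u².
Here 0 < c = 1/2 < 1. The condition a(u,u) ≥ α||u||_{H^1}² reads (1−α)∫(u')² ≥ (α−c)∫u². Any admissible α is ≤ 1 (rapidly oscillating u have ∫u²/∫(u')² → 0), and α = 1 would force 0 ≥ (1−c)∫u², impossible since c < 1; so 1−α > 0. By the sharp Poincaré inequality on H^1_0 of an interval of length L, ∫(u')² ≥ (π/L)²∫u² with equality for the first sine mode sin(π(x−x₀)/L) (x₀ the left endpoint), so the inequality holds for all u iff (1−α)(π/L)² ≥ α − c, i.e. α ≤ ((π/L)² + c)/((π/L)² + 1) = (1 + c(L/π)²)/(1 + (L/π)²). With (π/L)² = 4*π^2/9 and c = 1/2, the largest admissible constant is α = ((π/L)² + c)/((π/L)² + 1).
Simplifying, α = (9 + 8*π^2)/(2*(9 + 4*π^2)).


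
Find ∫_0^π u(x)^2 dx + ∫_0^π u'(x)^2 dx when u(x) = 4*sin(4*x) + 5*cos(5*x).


||u||_{H^1(0,π)}^2 = -8320/9 + 461*π

u'(x) = -25*sin(5*x) + 16*cos(4*x).
Expand u² and (u')² and integrate term by term on (0, π), using: for integers n ≥ 1, ∫_0^π sin²(nx) dx = ∫_0^π cos²(nx) dx = π/2; for n ≠ n', ∫_0^π sin(nx)sin(n'x) dx = ∫_0^π cos(nx)cos(n'x) dx = 0; and by product-to-sum, ∫_0^π sin(nx)cos(n'x) dx = ½∫_0^π [sin((n+n')x) + sin((n−n')x)] dx, which is 0 when n+n' is even and 2n/(n²−n'²) when n+n' is odd (it need not vanish on (0, π)).
  u² squared terms: (4)²·∫sin(4x)² dx = 16·π/2 = 8*π;  (5)²·∫cos(5x)² dx = 25·π/2 = 25*π/2.
  u² cross terms: 2·(4)·(5)·∫sin(4x)·cos(5x) dx = 40·(-8/9) = -320/9.
  So ∫_0^π u² dx = 8*π + 25*π/2 − 320/9 = -320/9 + 41*π/2.
  (u')² squared terms: (-25)²·∫sin(5x)² dx = 625·π/2 = 625*π/2;  (16)²·∫cos(4x)² dx = 256·π/2 = 128*π.
  (u')² cross terms: 2·(-25)·(16)·∫sin(5x)·cos(4x) dx = -800·(10/9) = -8000/9.
  So ∫_0^π (u')² dx = 625*π/2 + 128*π − 8000/9 = -8000/9 + 881*π/2.
||u||_{H^1}^2 = (-320/9 + 41*π/2) + (-8000/9 + 881*π/2) = -8320/9 + 461*π.


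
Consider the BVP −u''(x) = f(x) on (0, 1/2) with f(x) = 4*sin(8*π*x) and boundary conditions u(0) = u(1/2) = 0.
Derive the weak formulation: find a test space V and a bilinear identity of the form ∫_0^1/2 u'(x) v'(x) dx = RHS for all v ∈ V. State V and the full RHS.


V = H^1_0(0, 1/2) (so v(0) = v(1/2) = 0); weak form: ∫_0^1/2 u'v' dx = ∫_0^1/2 (4*sin(8*π*x)) v dx for all v ∈ V.

Multiply both sides by a test function v and integrate from 0 to 1/2:
  ∫_0^1/2 −u''(x) v(x) dx = ∫_0^1/2 f(x) v(x) dx.
Integrate the LHS by parts once:
  ∫_0^1/2 −u'' v dx = −[u'(x) v(x)]_0^1/2 + ∫_0^1/2 u'(x) v'(x) dx.
Thus ∫_0^1/2 u'(x) v'(x) dx = ∫_0^1/2 f(x) v(x) dx + [u'(x) v(x)]_0^1/2.
Choose V so that boundary terms are either known or forced to vanish.
u is Dirichlet: u(0) = u(1/2) = 0. Let V = H^1_0(0, 1/2); then v(0) = v(1/2) = 0, and [u' v]_0^1/2 = 0.
Weak formulation: find u (satisfying any essential BC) such that ∫_0^1/2 u'(x) v'(x) dx = ∫_0^1/2 f v dx for all v ∈ V.
Substituting f(x) = 4*sin(8*π*x), the right-hand side is ∫_0^1/2 (4*sin(8*π*x)) v dx.


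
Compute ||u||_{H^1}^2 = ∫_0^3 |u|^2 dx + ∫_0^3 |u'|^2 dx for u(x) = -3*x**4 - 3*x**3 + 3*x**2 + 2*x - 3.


||u||_{H^1}^2 = 13202673/140

The H^1 norm (squared) on an interval (0, L) is
  ||u||_{H^1}^2 = ∫_0^L u(x)^2 dx + ∫_0^L u'(x)^2 dx.
Compute u'(x) = -12*x**3 - 9*x**2 + 6*x + 2.
Then u(x)^2 = 9*x**8 + 18*x**7 - 9*x**6 - 30*x**5 + 15*x**4 + 30*x**3 - 14*x**2 - 12*x + 9 and u'(x)^2 = 144*x**6 + 216*x**5 - 63*x**4 - 156*x**3 + 24*x + 4.
Integrate each monomial from 0 to 3 using ∫_0^3 c·x^n dx = c·3^(n+1)/(n+1):
  ∫_0^3 u(x)^2 dx = ∫_0^3 (9*x^8 + 18*x^7 - 9*x^6 - 30*x^5 + 15*x^4 + 30*x^3 - 14*x^2 - 12*x + 9) dx. Term by term:
    ∫_0^3 9*x^8 dx = 19683;  ∫_0^3 18*x^7 dx = 59049/4;  ∫_0^3 -9*x^6 dx = -19683/7;
    ∫_0^3 -30*x^5 dx = -3645;  ∫_0^3 15*x^4 dx = 729;  ∫_0^3 30*x^3 dx = 1215/2;
    ∫_0^3 -14*x^2 dx = -126;  ∫_0^3 -12*x dx = -54;  ∫_0^3 9 dx = 27.
  Sum: 19683 + 59049/4 − 19683/7 − 3645 + 729 + 1215/2 − 126 − 54 + 27 = 816813/28.
  ∫_0^3 u'(x)^2 dx = ∫_0^3 (144*x^6 + 216*x^5 - 63*x^4 - 156*x^3 + 24*x + 4) dx. Term by term:
    ∫_0^3 144*x^6 dx = 314928/7;  ∫_0^3 216*x^5 dx = 26244;  ∫_0^3 -63*x^4 dx = -15309/5;
    ∫_0^3 -156*x^3 dx = -3159;  ∫_0^3 24*x dx = 108;  ∫_0^3 4 dx = 12.
  Sum: 314928/7 + 26244 − 15309/5 − 3159 + 108 + 12 = 2279652/35.
Adding: ||u||_{H^1}^2 = 816813/28 + 2279652/35 = 13202673/140.


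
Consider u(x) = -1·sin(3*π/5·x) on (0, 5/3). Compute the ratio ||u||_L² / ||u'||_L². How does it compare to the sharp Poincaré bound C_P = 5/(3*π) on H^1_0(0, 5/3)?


||u||_L² / ||u'||_L² = 5/(3*π) = C_P.

u(x) = -1·sin(3*π/5·x), so u'(x) = -3*π*cos(3*π*x/5)/5.
Writing u(x) = A·sin(kπx/L) with A = -1 and k = 1, use ∫_0^L sin²(kπx/L) dx = L/2 and ∫_0^L cos²(kπx/L) dx = L/2.
u² = 1·sin²(3*π/5·x) and (u')² = 9*π^2/25·cos²(3*π/5·x), and each of sin², cos² integrates to L/2 = 5/6 over (0, 5/3).
∫_0^5/3 u² dx = 5/6, so ||u||_L² = sqrt(30)/6.
∫_0^5/3 (u')² dx = 3*π^2/10, so ||u'||_L² = sqrt(30)*π/10.
Ratio ||u||_L² / ||u'||_L² = 5/(3*π).
Sharp Poincaré constant on H^1_0(0, 5/3) is C_P = L/π = 5/(3*π), achieved by sin(3*π/5·x).
This is the k = 1 eigenfunction (up to amplitude), so the ratio equals the sharp Poincaré constant exactly.


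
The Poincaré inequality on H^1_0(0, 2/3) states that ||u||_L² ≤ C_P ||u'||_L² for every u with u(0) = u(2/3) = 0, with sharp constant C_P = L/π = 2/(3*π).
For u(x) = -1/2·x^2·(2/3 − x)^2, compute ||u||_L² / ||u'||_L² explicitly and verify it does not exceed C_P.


||u||_L² / ||u'||_L² = sqrt(3)/9 < C_P = 2/(3*π).

u(x) = -1/2·x^2·(2/3 − x)^2, so u'(x) = 2*x*(-9*x^2 + 9*x - 2)/9.
u(x) = -1/2·x^2·(2/3 − x)^2 vanishes at x = 0 and x = 2/3, so u ∈ H^1_0(0, 2/3). Differentiate via the product rule and integrate the resulting polynomials term by term.
  ∫_0^2/3 u² dx = ∫_0^2/3 (x^8/4 - 2*x^7/3 + 2*x^6/3 - 8*x^5/27 + 4*x^4/81) dx. Term by term:
    ∫_0^2/3 x^8/4 dx = 128/177147;  ∫_0^2/3 -2*x^7/3 dx = -64/19683;  ∫_0^2/3 2*x^6/3 dx = 256/45927;
    ∫_0^2/3 -8*x^5/27 dx = -256/59049;  ∫_0^2/3 4*x^4/81 dx = 128/98415.
  Sum: 128/177147 − 64/19683 + 256/45927 − 256/59049 + 128/98415 = 64/6200145.
  ∫_0^2/3 (u')² dx = ∫_0^2/3 (4*x^6 - 8*x^5 + 52*x^4/9 - 16*x^3/9 + 16*x^2/81) dx. Term by term:
    ∫_0^2/3 4*x^6 dx = 512/15309;  ∫_0^2/3 -8*x^5 dx = -256/2187;  ∫_0^2/3 52*x^4/9 dx = 1664/10935;
    ∫_0^2/3 -16*x^3/9 dx = -64/729;  ∫_0^2/3 16*x^2/81 dx = 128/6561.
  Sum: 512/15309 − 256/2187 + 1664/10935 − 64/729 + 128/6561 = 64/229635.
∫_0^2/3 u² dx = 64/6200145, so ||u||_L² = 8*sqrt(105)/25515.
∫_0^2/3 (u')² dx = 64/229635, so ||u'||_L² = 8*sqrt(35)/2835.
Ratio ||u||_L² / ||u'||_L² = sqrt(3)/9.
Sharp Poincaré constant on H^1_0(0, 2/3) is C_P = L/π = 2/(3*π), achieved by sin(3*π/2·x).
A polynomial bump cannot attain the sharp Poincaré constant (only the first sine eigenfunction does), so the ratio is strictly less than C_P, consistent with ||u||_L² ≤ C_P ||u'||_L².


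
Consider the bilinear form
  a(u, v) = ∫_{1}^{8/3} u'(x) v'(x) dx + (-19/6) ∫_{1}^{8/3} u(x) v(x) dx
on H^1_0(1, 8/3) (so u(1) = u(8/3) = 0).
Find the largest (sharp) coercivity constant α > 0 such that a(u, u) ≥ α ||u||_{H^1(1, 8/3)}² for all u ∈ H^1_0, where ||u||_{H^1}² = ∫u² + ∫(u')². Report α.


α = (-475 + 54*π^2)/(6*(25 + 9*π^2))

Coercivity of a(·,·) on H^1_0(1, 8/3) means a(u, u) ≥ α ||u||_{H^1}² for every u ∈ H^1_0.
The interval has length L = 5/3, and Poincaré/coercivity depend only on L. Here a(u, u) = ∫(u')² + (-19/6)·∫u².
Here c = -19/6 < 0 with |c| < (π/L)² = 9*π^2/25, so coercivity still holds. The condition a(u,u) ≥ α||u||_{H^1}² reads (1−α)∫(u')² ≥ (α−c)∫u². Any admissible α is ≤ 1 (rapidly oscillating u have ∫u²/∫(u')² → 0), and α = 1 would force 0 ≥ (1−c)∫u², impossible since c < 1; so 1−α > 0. By the sharp Poincaré inequality on H^1_0 of an interval of length L, ∫(u')² ≥ (π/L)²∫u² with equality for the first sine mode sin(π(x−x₀)/L) (x₀ the left endpoint), so the inequality holds for all u iff (1−α)(π/L)² ≥ α − c, i.e. α ≤ ((π/L)² + c)/((π/L)² + 1) = (1 + c(L/π)²)/(1 + (L/π)²). (Direct route, valid since c ≤ 0: Poincaré gives c∫u² ≥ c(L/π)²∫(u')², so a(u,u) ≥ (1 + c(L/π)²)∫(u')², while ||u||_{H^1}² ≤ (1 + (L/π)²)∫(u')²; dividing yields the same α.) With (π/L)² = 9*π^2/25 and c = -19/6, the largest admissible constant is α = ((π/L)² + c)/((π/L)² + 1).
Simplifying, α = (-475 + 54*π^2)/(6*(25 + 9*π^2)).


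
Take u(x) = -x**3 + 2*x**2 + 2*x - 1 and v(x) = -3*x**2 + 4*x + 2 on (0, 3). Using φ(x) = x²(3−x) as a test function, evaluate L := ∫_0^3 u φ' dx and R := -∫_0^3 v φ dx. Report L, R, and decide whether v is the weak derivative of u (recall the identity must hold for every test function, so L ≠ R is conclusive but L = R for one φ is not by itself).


LHS = 54/5, RHS = 54/5. Yes, v = u' weakly.

u(x) = -x**3 + 2*x**2 + 2*x - 1, classical derivative u'(x) = -3*x**2 + 4*x + 2.
φ(x) = x²(3−x), so φ'(x) = 3*x*(2 - x).
Note φ(0) = φ(3) = 0, so the boundary term u·φ vanishes.
LHS = ∫_0^3 u(x) φ'(x) dx = ∫_0^3 (3*x^5 - 12*x^4 + 6*x^3 + 15*x^2 - 6*x) dx. Term by term:
  ∫_0^3 3*x^5 dx = 729/2;  ∫_0^3 -12*x^4 dx = -2916/5;  ∫_0^3 6*x^3 dx = 243/2;
  ∫_0^3 15*x^2 dx = 135;  ∫_0^3 -6*x dx = -27.
Sum: 729/2 − 2916/5 + 243/2 + 135 − 27 = 54/5.
So LHS = 54/5.
∫_0^3 v(x) φ(x) dx = ∫_0^3 (3*x^5 - 13*x^4 + 10*x^3 + 6*x^2) dx. Term by term:
  ∫_0^3 3*x^5 dx = 729/2;  ∫_0^3 -13*x^4 dx = -3159/5;  ∫_0^3 10*x^3 dx = 405/2;
  ∫_0^3 6*x^2 dx = 54.
Sum: 729/2 − 3159/5 + 405/2 + 54 = -54/5.
So RHS = -∫_0^3 v(x) φ(x) dx = 54/5.
LHS = RHS, so the identity holds for this test φ.
Moreover u is smooth here and v(x) = u'(x) = -3*x**2 + 4*x + 2 pointwise, so the identity holds for every test function. Hence v is the weak derivative of u.


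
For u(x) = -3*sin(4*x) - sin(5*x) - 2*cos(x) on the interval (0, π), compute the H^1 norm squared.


||u||_{H^1(0,π)}^2 = 64/5 + 187*π/2

u'(x) = 2*sin(x) - 12*cos(4*x) - 5*cos(5*x).
Expand u² and (u')² and integrate term by term on (0, π), using: for integers n ≥ 1, ∫_0^π sin²(nx) dx = ∫_0^π cos²(nx) dx = π/2; for n ≠ n', ∫_0^π sin(nx)sin(n'x) dx = ∫_0^π cos(nx)cos(n'x) dx = 0; and by product-to-sum, ∫_0^π sin(nx)cos(n'x) dx = ½∫_0^π [sin((n+n')x) + sin((n−n')x)] dx, which is 0 when n+n' is even and 2n/(n²−n'²) when n+n' is odd (it need not vanish on (0, π)).
  u² squared terms: (-1)²·∫sin(5x)² dx = 1·π/2 = π/2;  (-3)²·∫sin(4x)² dx = 9·π/2 = 9*π/2;  (-2)²·∫cos(x)² dx = 4·π/2 = 2*π.
  u² cross terms: 2·(-1)·(-3)·∫sin(5x)·sin(4x) dx = 6·(0) = 0;  2·(-1)·(-2)·∫sin(5x)·cos(x) dx = 4·(0) = 0;  2·(-3)·(-2)·∫sin(4x)·cos(x) dx = 12·(8/15) = 32/5.
  So ∫_0^π u² dx = π/2 + 9*π/2 + 2*π + 0 + 0 + 32/5 = 32/5 + 7*π.
  (u')² squared terms: (-12)²·∫cos(4x)² dx = 144·π/2 = 72*π;  (-5)²·∫cos(5x)² dx = 25·π/2 = 25*π/2;  (2)²·∫sin(x)² dx = 4·π/2 = 2*π.
  (u')² cross terms: 2·(-12)·(-5)·∫cos(4x)·cos(5x) dx = 120·(0) = 0;  2·(-12)·(2)·∫cos(4x)·sin(x) dx = -48·(-2/15) = 32/5;  2·(-5)·(2)·∫cos(5x)·sin(x) dx = -20·(0) = 0.
  So ∫_0^π (u')² dx = 72*π + 25*π/2 + 2*π + 0 + 32/5 + 0 = 32/5 + 173*π/2.
||u||_{H^1}^2 = (32/5 + 7*π) + (32/5 + 173*π/2) = 64/5 + 187*π/2.


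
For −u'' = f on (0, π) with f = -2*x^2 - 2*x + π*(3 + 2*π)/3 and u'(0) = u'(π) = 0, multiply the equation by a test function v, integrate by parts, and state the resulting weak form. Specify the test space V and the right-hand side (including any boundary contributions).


V = H^1(0, π) (no boundary constraint on v; u is determined up to an additive constant); weak form: ∫_0^π u'v' dx = ∫_0^π (-2*x^2 - 2*x + π*(3 + 2*π)/3) v dx for all v ∈ V.

Multiply both sides by a test function v and integrate from 0 to π:
  ∫_0^π −u''(x) v(x) dx = ∫_0^π f(x) v(x) dx.
Integrate the LHS by parts once:
  ∫_0^π −u'' v dx = −[u'(x) v(x)]_0^π + ∫_0^π u'(x) v'(x) dx.
Thus ∫_0^π u'(x) v'(x) dx = ∫_0^π f(x) v(x) dx + [u'(x) v(x)]_0^π.
Choose V so that boundary terms are either known or forced to vanish.
u has homogeneous Neumann: u'(0) = u'(π) = 0. So [u' v]_0^π = 0·v(π) − 0·v(0) = 0 for any v; take V = H^1(0, π).
Weak formulation: find u (satisfying any essential BC) such that ∫_0^π u'(x) v'(x) dx = ∫_0^π f v dx for all v ∈ V (homogeneous Neumann, so boundary terms vanish).
Substituting f(x) = -2*x^2 - 2*x + π*(3 + 2*π)/3, the right-hand side is ∫_0^π (-2*x^2 - 2*x + π*(3 + 2*π)/3) v dx.
Compatibility check (pure Neumann): taking v ≡ 1 ∈ V gives 0 = ∫_0^π f dx + (0) − (0), i.e. ∫_0^π f dx must equal u'(0) − u'(π) = 0. Indeed ∫_0^π (-2*x^2 - 2*x + π*(3 + 2*π)/3) dx = 0, so the data are compatible. The solution is then unique only up to an additive constant (fix it e.g. by requiring ∫_0^π u dx = 0).


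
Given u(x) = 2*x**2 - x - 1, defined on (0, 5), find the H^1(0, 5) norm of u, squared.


||u||_{H^1}^2 = 7055/3

The H^1 norm (squared) on an interval (0, L) is
  ||u||_{H^1}^2 = ∫_0^L u(x)^2 dx + ∫_0^L u'(x)^2 dx.
Compute u'(x) = 4*x - 1.
Then u(x)^2 = 4*x**4 - 4*x**3 - 3*x**2 + 2*x + 1 and u'(x)^2 = 16*x**2 - 8*x + 1.
Integrate each monomial from 0 to 5 using ∫_0^5 c·x^n dx = c·5^(n+1)/(n+1):
  ∫_0^5 u(x)^2 dx = ∫_0^5 (4*x^4 - 4*x^3 - 3*x^2 + 2*x + 1) dx. Term by term:
    ∫_0^5 4*x^4 dx = 2500;  ∫_0^5 -4*x^3 dx = -625;  ∫_0^5 -3*x^2 dx = -125;
    ∫_0^5 2*x dx = 25;  ∫_0^5 1 dx = 5.
  Sum: 2500 − 625 − 125 + 25 + 5 = 1780.
  ∫_0^5 u'(x)^2 dx = ∫_0^5 (16*x^2 - 8*x + 1) dx. Term by term:
    ∫_0^5 16*x^2 dx = 2000/3;  ∫_0^5 -8*x dx = -100;  ∫_0^5 1 dx = 5.
  Sum: 2000/3 − 100 + 5 = 1715/3.
Adding: ||u||_{H^1}^2 = 1780 + 1715/3 = 7055/3.


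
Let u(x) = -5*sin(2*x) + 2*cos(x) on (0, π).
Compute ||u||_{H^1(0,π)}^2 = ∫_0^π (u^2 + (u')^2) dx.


||u||_{H^1(0,π)}^2 = -160/3 + 133*π/2

u'(x) = -2*sin(x) - 10*cos(2*x).
Expand u² and (u')² and integrate term by term on (0, π), using: for integers n ≥ 1, ∫_0^π sin²(nx) dx = ∫_0^π cos²(nx) dx = π/2; for n ≠ n', ∫_0^π sin(nx)sin(n'x) dx = ∫_0^π cos(nx)cos(n'x) dx = 0; and by product-to-sum, ∫_0^π sin(nx)cos(n'x) dx = ½∫_0^π [sin((n+n')x) + sin((n−n')x)] dx, which is 0 when n+n' is even and 2n/(n²−n'²) when n+n' is odd (it need not vanish on (0, π)).
  u² squared terms: (-5)²·∫sin(2x)² dx = 25·π/2 = 25*π/2;  (2)²·∫cos(x)² dx = 4·π/2 = 2*π.
  u² cross terms: 2·(-5)·(2)·∫sin(2x)·cos(x) dx = -20·(4/3) = -80/3.
  So ∫_0^π u² dx = 25*π/2 + 2*π − 80/3 = -80/3 + 29*π/2.
  (u')² squared terms: (-10)²·∫cos(2x)² dx = 100·π/2 = 50*π;  (-2)²·∫sin(x)² dx = 4·π/2 = 2*π.
  (u')² cross terms: 2·(-10)·(-2)·∫cos(2x)·sin(x) dx = 40·(-2/3) = -80/3.
  So ∫_0^π (u')² dx = 50*π + 2*π − 80/3 = -80/3 + 52*π.
||u||_{H^1}^2 = (-80/3 + 29*π/2) + (-80/3 + 52*π) = -160/3 + 133*π/2.


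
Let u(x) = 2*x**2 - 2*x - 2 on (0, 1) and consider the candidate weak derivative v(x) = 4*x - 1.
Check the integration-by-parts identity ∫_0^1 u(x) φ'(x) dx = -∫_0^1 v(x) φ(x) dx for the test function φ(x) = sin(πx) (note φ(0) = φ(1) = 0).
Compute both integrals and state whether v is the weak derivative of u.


LHS = 0, RHS = -2/π. No, v is not the weak derivative of u.

u(x) = 2*x**2 - 2*x - 2, classical derivative u'(x) = 4*x - 2.
φ(x) = sin(πx), so φ'(x) = π*cos(π*x).
Note φ(0) = φ(1) = 0, so the boundary term u·φ vanishes.
LHS = ∫_0^1 u(x) φ'(x) dx = ∫_0^1 (2*π*x^2*cos(π*x) - 2*π*x*cos(π*x) - 2*π*cos(π*x)) dx. Term by term:
  ∫_0^1 -2*π*cos(π*x) dx = 0;  ∫_0^1 -2*π*x*cos(π*x) dx = 4/π;  ∫_0^1 2*π*x^2*cos(π*x) dx = -4/π.
Sum: 0 + 4/π − 4/π = 0.
So LHS = 0.
∫_0^1 v(x) φ(x) dx = ∫_0^1 (4*x*sin(π*x) - sin(π*x)) dx. Term by term:
  ∫_0^1 -sin(π*x) dx = -2/π;  ∫_0^1 4*x*sin(π*x) dx = 4/π.
Sum: -2/π + 4/π = 2/π.
So RHS = -∫_0^1 v(x) φ(x) dx = -2/π.
LHS − RHS = 2/π ≠ 0, so the identity fails.
(For a valid weak derivative the identity must hold for EVERY test function, in particular this one. The failure shows v is NOT the weak derivative of u.)
Correct weak derivative would be u'(x) = 4*x - 2.
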